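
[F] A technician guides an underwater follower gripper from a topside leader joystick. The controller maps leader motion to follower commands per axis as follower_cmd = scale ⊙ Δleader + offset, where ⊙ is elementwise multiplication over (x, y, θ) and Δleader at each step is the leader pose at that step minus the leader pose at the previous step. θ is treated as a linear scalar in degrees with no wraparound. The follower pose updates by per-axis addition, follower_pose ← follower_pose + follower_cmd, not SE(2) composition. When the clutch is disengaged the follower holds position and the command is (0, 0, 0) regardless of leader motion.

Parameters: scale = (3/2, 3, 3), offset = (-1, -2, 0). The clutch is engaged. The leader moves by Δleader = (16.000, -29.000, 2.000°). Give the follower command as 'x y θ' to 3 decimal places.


23.000 -89.000 6.000

axis x: 3/2·16.000 + -1 = 23.000
axis y: 3·-29.000 + -2 = -89.000
axis θ: 3·2.000 + 0 = 6.000


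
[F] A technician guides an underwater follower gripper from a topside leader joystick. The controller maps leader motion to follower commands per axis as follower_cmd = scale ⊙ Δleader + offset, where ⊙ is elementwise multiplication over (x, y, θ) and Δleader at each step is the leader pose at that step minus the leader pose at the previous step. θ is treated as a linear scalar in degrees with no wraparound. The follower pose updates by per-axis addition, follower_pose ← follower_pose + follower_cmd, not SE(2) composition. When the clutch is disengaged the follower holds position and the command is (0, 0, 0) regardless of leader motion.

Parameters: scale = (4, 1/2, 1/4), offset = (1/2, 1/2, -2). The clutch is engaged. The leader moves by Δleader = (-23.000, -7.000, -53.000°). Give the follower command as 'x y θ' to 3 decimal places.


axis x: 4·-23.000 + 1/2 = -91.500
axis y: 1/2·-7.000 + 1/2 = -3.000
axis θ: 1/4·-53.000 + -2 = -15.250

-91.500 -3.000 -15.250


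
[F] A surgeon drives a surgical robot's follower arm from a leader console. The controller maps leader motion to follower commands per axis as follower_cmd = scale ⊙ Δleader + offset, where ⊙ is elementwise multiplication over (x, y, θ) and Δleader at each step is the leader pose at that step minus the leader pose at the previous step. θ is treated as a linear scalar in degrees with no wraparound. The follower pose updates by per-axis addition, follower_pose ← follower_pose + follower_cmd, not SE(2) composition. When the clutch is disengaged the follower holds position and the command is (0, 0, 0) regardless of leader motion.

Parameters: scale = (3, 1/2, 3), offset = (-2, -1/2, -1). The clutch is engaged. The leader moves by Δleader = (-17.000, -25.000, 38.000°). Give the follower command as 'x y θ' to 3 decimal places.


-53.000 -13.000 113.000

axis x: 3·-17.000 + -2 = -53.000
axis y: 1/2·-25.000 + -1/2 = -13.000
axis θ: 3·38.000 + -1 = 113.000


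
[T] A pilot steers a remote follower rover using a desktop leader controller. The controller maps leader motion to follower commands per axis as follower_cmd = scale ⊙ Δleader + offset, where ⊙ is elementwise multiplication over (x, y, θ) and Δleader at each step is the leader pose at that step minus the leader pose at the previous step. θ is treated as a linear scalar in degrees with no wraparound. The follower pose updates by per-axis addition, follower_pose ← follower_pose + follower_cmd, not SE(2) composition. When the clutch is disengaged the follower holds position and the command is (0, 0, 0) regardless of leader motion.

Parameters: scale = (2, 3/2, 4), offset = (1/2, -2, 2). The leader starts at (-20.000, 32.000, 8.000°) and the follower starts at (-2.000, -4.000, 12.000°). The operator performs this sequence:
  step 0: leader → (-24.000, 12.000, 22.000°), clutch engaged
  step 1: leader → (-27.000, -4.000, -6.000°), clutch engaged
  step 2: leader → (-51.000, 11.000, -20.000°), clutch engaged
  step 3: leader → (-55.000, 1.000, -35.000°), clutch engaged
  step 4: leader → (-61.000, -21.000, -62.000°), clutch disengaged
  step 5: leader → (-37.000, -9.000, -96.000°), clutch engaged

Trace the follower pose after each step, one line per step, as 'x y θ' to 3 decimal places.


-9.500 -36.000 70.000
-15.000 -62.000 -40.000
-62.500 -41.500 -94.000
-70.000 -58.500 -152.000
-70.000 -58.500 -152.000
-21.500 -42.500 -286.000

step 0: Δleader=(-4.000, -20.000, 14.000°), engaged; cmd=(-7.500, -32.000, 58.000°) → follower=(-9.500, -36.000, 70.000°)
step 1: Δleader=(-3.000, -16.000, -28.000°), engaged; cmd=(-5.500, -26.000, -110.000°) → follower=(-15.000, -62.000, -40.000°)
step 2: Δleader=(-24.000, 15.000, -14.000°), engaged; cmd=(-47.500, 20.500, -54.000°) → follower=(-62.500, -41.500, -94.000°)
step 3: Δleader=(-4.000, -10.000, -15.000°), engaged; cmd=(-7.500, -17.000, -58.000°) → follower=(-70.000, -58.500, -152.000°)
step 4: Δleader=(-6.000, -22.000, -27.000°), disengaged; cmd=(0,0,0) → follower holds at (-70.000, -58.500, -152.000°)
step 5: Δleader=(24.000, 12.000, -34.000°), engaged; cmd=(48.500, 16.000, -134.000°) → follower=(-21.500, -42.500, -286.000°)


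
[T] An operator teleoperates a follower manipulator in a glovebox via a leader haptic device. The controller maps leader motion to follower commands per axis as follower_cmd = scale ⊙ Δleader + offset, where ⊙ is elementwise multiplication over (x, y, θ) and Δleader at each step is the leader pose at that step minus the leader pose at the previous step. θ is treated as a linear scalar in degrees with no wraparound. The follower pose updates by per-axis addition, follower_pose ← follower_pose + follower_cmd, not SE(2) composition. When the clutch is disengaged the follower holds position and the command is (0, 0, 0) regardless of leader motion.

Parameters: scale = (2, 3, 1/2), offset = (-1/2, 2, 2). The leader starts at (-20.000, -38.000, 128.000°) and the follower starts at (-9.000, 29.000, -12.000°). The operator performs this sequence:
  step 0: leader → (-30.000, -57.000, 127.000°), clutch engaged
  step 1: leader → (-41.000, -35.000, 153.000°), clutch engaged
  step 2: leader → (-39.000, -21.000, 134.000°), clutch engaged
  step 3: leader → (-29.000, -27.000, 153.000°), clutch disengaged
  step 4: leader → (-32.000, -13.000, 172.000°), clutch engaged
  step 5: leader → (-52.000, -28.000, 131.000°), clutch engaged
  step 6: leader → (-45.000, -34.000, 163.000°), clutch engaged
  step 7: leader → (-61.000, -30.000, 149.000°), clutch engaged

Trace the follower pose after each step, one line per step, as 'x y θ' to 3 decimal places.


step 0: Δleader=(-10.000, -19.000, -1.000°), engaged; cmd=(-20.500, -55.000, 1.500°) → follower=(-29.500, -26.000, -10.500°)
step 1: Δleader=(-11.000, 22.000, 26.000°), engaged; cmd=(-22.500, 68.000, 15.000°) → follower=(-52.000, 42.000, 4.500°)
step 2: Δleader=(2.000, 14.000, -19.000°), engaged; cmd=(3.500, 44.000, -7.500°) → follower=(-48.500, 86.000, -3.000°)
step 3: Δleader=(10.000, -6.000, 19.000°), disengaged; cmd=(0,0,0) → follower holds at (-48.500, 86.000, -3.000°)
step 4: Δleader=(-3.000, 14.000, 19.000°), engaged; cmd=(-6.500, 44.000, 11.500°) → follower=(-55.000, 130.000, 8.500°)
step 5: Δleader=(-20.000, -15.000, -41.000°), engaged; cmd=(-40.500, -43.000, -18.500°) → follower=(-95.500, 87.000, -10.000°)
step 6: Δleader=(7.000, -6.000, 32.000°), engaged; cmd=(13.500, -16.000, 18.000°) → follower=(-82.000, 71.000, 8.000°)
step 7: Δleader=(-16.000, 4.000, -14.000°), engaged; cmd=(-32.500, 14.000, -5.000°) → follower=(-114.500, 85.000, 3.000°)

-29.500 -26.000 -10.500
-52.000 42.000 4.500
-48.500 86.000 -3.000
-48.500 86.000 -3.000
-55.000 130.000 8.500
-95.500 87.000 -10.000
-82.000 71.000 8.000
-114.500 85.000 3.000


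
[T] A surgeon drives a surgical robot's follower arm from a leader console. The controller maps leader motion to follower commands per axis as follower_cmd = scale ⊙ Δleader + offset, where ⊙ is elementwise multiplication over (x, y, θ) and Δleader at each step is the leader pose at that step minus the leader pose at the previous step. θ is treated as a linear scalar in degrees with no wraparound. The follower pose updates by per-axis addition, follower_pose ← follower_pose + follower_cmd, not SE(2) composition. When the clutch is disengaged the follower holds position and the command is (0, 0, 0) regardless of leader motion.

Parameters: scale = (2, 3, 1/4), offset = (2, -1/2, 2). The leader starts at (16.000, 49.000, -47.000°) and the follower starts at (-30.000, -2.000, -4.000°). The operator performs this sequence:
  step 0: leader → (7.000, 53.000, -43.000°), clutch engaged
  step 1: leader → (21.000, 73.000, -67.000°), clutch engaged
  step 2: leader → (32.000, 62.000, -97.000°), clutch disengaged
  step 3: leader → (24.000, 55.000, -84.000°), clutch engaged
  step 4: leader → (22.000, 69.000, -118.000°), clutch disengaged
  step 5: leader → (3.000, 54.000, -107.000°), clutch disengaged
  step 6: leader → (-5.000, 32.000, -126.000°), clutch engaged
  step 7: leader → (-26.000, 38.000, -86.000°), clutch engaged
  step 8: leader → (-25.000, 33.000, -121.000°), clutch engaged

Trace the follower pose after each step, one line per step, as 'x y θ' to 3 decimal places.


-46.000 9.500 -1.000
-16.000 69.000 -5.000
-16.000 69.000 -5.000
-30.000 47.500 0.250
-30.000 47.500 0.250
-30.000 47.500 0.250
-44.000 -19.000 -2.500
-84.000 -1.500 9.500
-80.000 -17.000 2.750

step 0: Δleader=(-9.000, 4.000, 4.000°), engaged; cmd=(-16.000, 11.500, 3.000°) → follower=(-46.000, 9.500, -1.000°)
step 1: Δleader=(14.000, 20.000, -24.000°), engaged; cmd=(30.000, 59.500, -4.000°) → follower=(-16.000, 69.000, -5.000°)
step 2: Δleader=(11.000, -11.000, -30.000°), disengaged; cmd=(0,0,0) → follower holds at (-16.000, 69.000, -5.000°)
step 3: Δleader=(-8.000, -7.000, 13.000°), engaged; cmd=(-14.000, -21.500, 5.250°) → follower=(-30.000, 47.500, 0.250°)
step 4: Δleader=(-2.000, 14.000, -34.000°), disengaged; cmd=(0,0,0) → follower holds at (-30.000, 47.500, 0.250°)
step 5: Δleader=(-19.000, -15.000, 11.000°), disengaged; cmd=(0,0,0) → follower holds at (-30.000, 47.500, 0.250°)
step 6: Δleader=(-8.000, -22.000, -19.000°), engaged; cmd=(-14.000, -66.500, -2.750°) → follower=(-44.000, -19.000, -2.500°)
step 7: Δleader=(-21.000, 6.000, 40.000°), engaged; cmd=(-40.000, 17.500, 12.000°) → follower=(-84.000, -1.500, 9.500°)
step 8: Δleader=(1.000, -5.000, -35.000°), engaged; cmd=(4.000, -15.500, -6.750°) → follower=(-80.000, -17.000, 2.750°)


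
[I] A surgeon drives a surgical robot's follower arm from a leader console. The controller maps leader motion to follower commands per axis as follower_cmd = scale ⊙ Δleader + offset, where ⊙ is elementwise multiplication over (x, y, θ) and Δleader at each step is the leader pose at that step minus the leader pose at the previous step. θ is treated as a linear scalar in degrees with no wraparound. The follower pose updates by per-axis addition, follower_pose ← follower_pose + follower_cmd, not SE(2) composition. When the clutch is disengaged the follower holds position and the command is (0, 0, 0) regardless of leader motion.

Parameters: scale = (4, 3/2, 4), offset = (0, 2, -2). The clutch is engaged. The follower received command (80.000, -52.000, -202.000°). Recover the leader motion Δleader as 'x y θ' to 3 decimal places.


axis x: (80.000 − 0) / (4) = 20.000
axis y: (-52.000 − 2) / (3/2) = -36.000
axis θ: (-202.000 − -2) / (4) = -50.000

20.000 -36.000 -50.000


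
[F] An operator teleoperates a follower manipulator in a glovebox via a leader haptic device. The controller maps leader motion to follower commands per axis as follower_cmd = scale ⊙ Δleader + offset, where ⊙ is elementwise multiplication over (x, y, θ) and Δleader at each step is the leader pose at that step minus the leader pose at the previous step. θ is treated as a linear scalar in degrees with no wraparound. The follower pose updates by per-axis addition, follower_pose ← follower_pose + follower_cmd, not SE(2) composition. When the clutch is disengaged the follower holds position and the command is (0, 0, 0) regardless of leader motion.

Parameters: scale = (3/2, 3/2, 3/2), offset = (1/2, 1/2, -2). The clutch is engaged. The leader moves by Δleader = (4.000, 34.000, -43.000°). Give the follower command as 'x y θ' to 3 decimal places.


axis x: 3/2·4.000 + 1/2 = 6.500
axis y: 3/2·34.000 + 1/2 = 51.500
axis θ: 3/2·-43.000 + -2 = -66.500

6.500 51.500 -66.500


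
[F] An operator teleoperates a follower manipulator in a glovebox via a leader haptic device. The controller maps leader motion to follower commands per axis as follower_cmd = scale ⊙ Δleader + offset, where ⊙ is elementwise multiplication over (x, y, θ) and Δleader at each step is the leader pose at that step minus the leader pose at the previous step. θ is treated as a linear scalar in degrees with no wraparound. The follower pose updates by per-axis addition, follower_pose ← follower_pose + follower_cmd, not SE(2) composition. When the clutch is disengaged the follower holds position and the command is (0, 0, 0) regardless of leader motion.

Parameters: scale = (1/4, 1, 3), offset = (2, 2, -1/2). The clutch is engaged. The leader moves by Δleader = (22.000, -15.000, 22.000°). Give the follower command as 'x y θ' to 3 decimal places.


7.500 -13.000 65.500

axis x: 1/4·22.000 + 2 = 7.500
axis y: 1·-15.000 + 2 = -13.000
axis θ: 3·22.000 + -1/2 = 65.500


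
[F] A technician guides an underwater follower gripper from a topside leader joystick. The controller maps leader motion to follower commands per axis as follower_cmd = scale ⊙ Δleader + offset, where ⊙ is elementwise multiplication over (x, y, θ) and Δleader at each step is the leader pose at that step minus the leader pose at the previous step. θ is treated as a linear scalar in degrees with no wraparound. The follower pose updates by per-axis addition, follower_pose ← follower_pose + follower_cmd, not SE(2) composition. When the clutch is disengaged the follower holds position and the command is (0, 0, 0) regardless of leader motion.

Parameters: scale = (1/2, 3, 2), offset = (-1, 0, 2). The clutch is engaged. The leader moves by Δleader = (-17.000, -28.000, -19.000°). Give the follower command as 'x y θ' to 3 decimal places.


axis x: 1/2·-17.000 + -1 = -9.500
axis y: 3·-28.000 + 0 = -84.000
axis θ: 2·-19.000 + 2 = -36.000

-9.500 -84.000 -36.000


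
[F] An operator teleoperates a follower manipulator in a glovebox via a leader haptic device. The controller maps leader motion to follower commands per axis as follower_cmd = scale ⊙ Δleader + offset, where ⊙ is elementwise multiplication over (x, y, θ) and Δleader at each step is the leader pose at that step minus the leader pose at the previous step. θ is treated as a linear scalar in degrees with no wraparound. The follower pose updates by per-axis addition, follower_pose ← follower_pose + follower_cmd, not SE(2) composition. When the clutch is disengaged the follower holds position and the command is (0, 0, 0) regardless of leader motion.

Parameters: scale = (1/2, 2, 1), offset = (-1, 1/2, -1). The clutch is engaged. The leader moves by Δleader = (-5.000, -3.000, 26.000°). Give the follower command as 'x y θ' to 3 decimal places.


axis x: 1/2·-5.000 + -1 = -3.500
axis y: 2·-3.000 + 1/2 = -5.500
axis θ: 1·26.000 + -1 = 25.000

-3.500 -5.500 25.000


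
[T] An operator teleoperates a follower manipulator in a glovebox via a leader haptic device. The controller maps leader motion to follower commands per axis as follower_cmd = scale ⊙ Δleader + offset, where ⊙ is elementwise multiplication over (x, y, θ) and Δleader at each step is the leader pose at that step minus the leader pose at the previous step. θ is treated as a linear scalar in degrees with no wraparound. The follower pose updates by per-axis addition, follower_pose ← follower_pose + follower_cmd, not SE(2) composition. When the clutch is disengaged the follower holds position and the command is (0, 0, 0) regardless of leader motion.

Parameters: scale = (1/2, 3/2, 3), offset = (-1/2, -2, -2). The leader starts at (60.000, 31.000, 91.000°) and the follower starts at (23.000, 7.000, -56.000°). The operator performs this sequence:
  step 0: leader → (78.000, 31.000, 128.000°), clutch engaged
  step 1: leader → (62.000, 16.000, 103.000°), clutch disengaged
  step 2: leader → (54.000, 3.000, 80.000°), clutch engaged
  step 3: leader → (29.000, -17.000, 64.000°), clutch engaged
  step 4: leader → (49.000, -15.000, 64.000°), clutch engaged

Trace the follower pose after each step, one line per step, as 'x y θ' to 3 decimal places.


step 0: Δleader=(18.000, 0.000, 37.000°), engaged; cmd=(8.500, -2.000, 109.000°) → follower=(31.500, 5.000, 53.000°)
step 1: Δleader=(-16.000, -15.000, -25.000°), disengaged; cmd=(0,0,0) → follower holds at (31.500, 5.000, 53.000°)
step 2: Δleader=(-8.000, -13.000, -23.000°), engaged; cmd=(-4.500, -21.500, -71.000°) → follower=(27.000, -16.500, -18.000°)
step 3: Δleader=(-25.000, -20.000, -16.000°), engaged; cmd=(-13.000, -32.000, -50.000°) → follower=(14.000, -48.500, -68.000°)
step 4: Δleader=(20.000, 2.000, 0.000°), engaged; cmd=(9.500, 1.000, -2.000°) → follower=(23.500, -47.500, -70.000°)

31.500 5.000 53.000
31.500 5.000 53.000
27.000 -16.500 -18.000
14.000 -48.500 -68.000
23.500 -47.500 -70.000


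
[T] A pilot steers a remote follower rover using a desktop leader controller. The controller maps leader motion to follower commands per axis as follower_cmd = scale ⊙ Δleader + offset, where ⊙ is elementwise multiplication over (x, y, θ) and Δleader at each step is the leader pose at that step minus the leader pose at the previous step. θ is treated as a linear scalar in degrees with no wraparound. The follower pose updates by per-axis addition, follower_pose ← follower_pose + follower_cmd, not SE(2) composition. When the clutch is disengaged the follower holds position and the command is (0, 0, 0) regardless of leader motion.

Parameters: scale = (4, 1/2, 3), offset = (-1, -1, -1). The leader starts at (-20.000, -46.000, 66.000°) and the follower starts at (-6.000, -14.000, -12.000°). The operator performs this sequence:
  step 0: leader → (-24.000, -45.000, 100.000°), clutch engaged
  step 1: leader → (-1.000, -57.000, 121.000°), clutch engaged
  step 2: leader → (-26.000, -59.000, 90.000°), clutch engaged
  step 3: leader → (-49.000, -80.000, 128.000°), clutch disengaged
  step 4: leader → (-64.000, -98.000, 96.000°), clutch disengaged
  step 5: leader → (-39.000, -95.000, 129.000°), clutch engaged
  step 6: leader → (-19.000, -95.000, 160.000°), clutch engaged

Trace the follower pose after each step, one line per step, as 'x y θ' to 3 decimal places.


-23.000 -14.500 89.000
68.000 -21.500 151.000
-33.000 -23.500 57.000
-33.000 -23.500 57.000
-33.000 -23.500 57.000
66.000 -23.000 155.000
145.000 -24.000 247.000

step 0: Δleader=(-4.000, 1.000, 34.000°), engaged; cmd=(-17.000, -0.500, 101.000°) → follower=(-23.000, -14.500, 89.000°)
step 1: Δleader=(23.000, -12.000, 21.000°), engaged; cmd=(91.000, -7.000, 62.000°) → follower=(68.000, -21.500, 151.000°)
step 2: Δleader=(-25.000, -2.000, -31.000°), engaged; cmd=(-101.000, -2.000, -94.000°) → follower=(-33.000, -23.500, 57.000°)
step 3: Δleader=(-23.000, -21.000, 38.000°), disengaged; cmd=(0,0,0) → follower holds at (-33.000, -23.500, 57.000°)
step 4: Δleader=(-15.000, -18.000, -32.000°), disengaged; cmd=(0,0,0) → follower holds at (-33.000, -23.500, 57.000°)
step 5: Δleader=(25.000, 3.000, 33.000°), engaged; cmd=(99.000, 0.500, 98.000°) → follower=(66.000, -23.000, 155.000°)
step 6: Δleader=(20.000, 0.000, 31.000°), engaged; cmd=(79.000, -1.000, 92.000°) → follower=(145.000, -24.000, 247.000°)


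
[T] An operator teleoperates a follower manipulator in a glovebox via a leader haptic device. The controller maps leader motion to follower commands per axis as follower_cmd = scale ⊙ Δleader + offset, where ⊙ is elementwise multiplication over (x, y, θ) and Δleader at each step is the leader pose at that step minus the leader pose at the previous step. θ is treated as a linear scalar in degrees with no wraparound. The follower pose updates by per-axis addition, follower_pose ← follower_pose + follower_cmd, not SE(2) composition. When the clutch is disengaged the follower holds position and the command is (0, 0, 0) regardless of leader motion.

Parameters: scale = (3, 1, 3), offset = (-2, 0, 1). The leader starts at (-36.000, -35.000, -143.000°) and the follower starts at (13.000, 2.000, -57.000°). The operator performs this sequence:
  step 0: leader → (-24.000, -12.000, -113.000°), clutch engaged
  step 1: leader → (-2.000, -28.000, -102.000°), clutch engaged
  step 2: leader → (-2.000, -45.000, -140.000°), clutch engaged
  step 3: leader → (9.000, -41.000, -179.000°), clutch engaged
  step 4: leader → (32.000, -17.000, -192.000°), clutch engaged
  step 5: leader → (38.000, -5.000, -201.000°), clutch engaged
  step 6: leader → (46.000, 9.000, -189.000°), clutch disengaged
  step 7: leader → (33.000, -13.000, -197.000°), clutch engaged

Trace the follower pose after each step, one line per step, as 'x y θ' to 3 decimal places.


step 0: Δleader=(12.000, 23.000, 30.000°), engaged; cmd=(34.000, 23.000, 91.000°) → follower=(47.000, 25.000, 34.000°)
step 1: Δleader=(22.000, -16.000, 11.000°), engaged; cmd=(64.000, -16.000, 34.000°) → follower=(111.000, 9.000, 68.000°)
step 2: Δleader=(0.000, -17.000, -38.000°), engaged; cmd=(-2.000, -17.000, -113.000°) → follower=(109.000, -8.000, -45.000°)
step 3: Δleader=(11.000, 4.000, -39.000°), engaged; cmd=(31.000, 4.000, -116.000°) → follower=(140.000, -4.000, -161.000°)
step 4: Δleader=(23.000, 24.000, -13.000°), engaged; cmd=(67.000, 24.000, -38.000°) → follower=(207.000, 20.000, -199.000°)
step 5: Δleader=(6.000, 12.000, -9.000°), engaged; cmd=(16.000, 12.000, -26.000°) → follower=(223.000, 32.000, -225.000°)
step 6: Δleader=(8.000, 14.000, 12.000°), disengaged; cmd=(0,0,0) → follower holds at (223.000, 32.000, -225.000°)
step 7: Δleader=(-13.000, -22.000, -8.000°), engaged; cmd=(-41.000, -22.000, -23.000°) → follower=(182.000, 10.000, -248.000°)

47.000 25.000 34.000
111.000 9.000 68.000
109.000 -8.000 -45.000
140.000 -4.000 -161.000
207.000 20.000 -199.000
223.000 32.000 -225.000
223.000 32.000 -225.000
182.000 10.000 -248.000


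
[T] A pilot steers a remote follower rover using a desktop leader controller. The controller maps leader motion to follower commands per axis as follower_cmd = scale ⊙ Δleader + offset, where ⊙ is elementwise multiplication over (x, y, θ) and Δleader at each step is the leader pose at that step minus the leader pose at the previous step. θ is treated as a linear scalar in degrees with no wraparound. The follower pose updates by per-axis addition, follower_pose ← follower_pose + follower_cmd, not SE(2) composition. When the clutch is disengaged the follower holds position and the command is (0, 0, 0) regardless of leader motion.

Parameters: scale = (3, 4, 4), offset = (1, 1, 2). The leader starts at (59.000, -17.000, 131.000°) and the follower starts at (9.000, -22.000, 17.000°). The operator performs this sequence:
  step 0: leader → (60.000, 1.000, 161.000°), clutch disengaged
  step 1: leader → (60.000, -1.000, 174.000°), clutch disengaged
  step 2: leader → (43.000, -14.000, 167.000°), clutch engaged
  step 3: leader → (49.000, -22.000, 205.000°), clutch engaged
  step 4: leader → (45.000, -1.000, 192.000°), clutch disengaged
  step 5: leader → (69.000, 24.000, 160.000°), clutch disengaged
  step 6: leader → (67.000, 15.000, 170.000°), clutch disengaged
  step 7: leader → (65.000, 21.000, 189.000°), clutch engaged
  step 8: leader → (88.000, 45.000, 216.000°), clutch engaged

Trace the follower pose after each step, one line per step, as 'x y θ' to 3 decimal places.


step 0: Δleader=(1.000, 18.000, 30.000°), disengaged; cmd=(0,0,0) → follower holds at (9.000, -22.000, 17.000°)
step 1: Δleader=(0.000, -2.000, 13.000°), disengaged; cmd=(0,0,0) → follower holds at (9.000, -22.000, 17.000°)
step 2: Δleader=(-17.000, -13.000, -7.000°), engaged; cmd=(-50.000, -51.000, -26.000°) → follower=(-41.000, -73.000, -9.000°)
step 3: Δleader=(6.000, -8.000, 38.000°), engaged; cmd=(19.000, -31.000, 154.000°) → follower=(-22.000, -104.000, 145.000°)
step 4: Δleader=(-4.000, 21.000, -13.000°), disengaged; cmd=(0,0,0) → follower holds at (-22.000, -104.000, 145.000°)
step 5: Δleader=(24.000, 25.000, -32.000°), disengaged; cmd=(0,0,0) → follower holds at (-22.000, -104.000, 145.000°)
step 6: Δleader=(-2.000, -9.000, 10.000°), disengaged; cmd=(0,0,0) → follower holds at (-22.000, -104.000, 145.000°)
step 7: Δleader=(-2.000, 6.000, 19.000°), engaged; cmd=(-5.000, 25.000, 78.000°) → follower=(-27.000, -79.000, 223.000°)
step 8: Δleader=(23.000, 24.000, 27.000°), engaged; cmd=(70.000, 97.000, 110.000°) → follower=(43.000, 18.000, 333.000°)

9.000 -22.000 17.000
9.000 -22.000 17.000
-41.000 -73.000 -9.000
-22.000 -104.000 145.000
-22.000 -104.000 145.000
-22.000 -104.000 145.000
-22.000 -104.000 145.000
-27.000 -79.000 223.000
43.000 18.000 333.000


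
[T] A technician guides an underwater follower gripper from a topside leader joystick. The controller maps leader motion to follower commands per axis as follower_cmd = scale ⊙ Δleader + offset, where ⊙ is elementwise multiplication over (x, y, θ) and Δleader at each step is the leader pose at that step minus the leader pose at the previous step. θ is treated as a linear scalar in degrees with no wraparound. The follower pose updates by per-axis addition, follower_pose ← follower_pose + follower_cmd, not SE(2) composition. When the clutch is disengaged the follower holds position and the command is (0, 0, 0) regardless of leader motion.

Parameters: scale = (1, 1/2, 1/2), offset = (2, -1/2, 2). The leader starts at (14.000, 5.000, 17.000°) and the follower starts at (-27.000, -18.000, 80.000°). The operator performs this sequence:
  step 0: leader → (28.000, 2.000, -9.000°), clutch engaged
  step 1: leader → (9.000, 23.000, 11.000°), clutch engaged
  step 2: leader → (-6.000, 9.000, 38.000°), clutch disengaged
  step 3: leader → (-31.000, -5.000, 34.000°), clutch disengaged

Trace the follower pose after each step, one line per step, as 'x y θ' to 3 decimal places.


step 0: Δleader=(14.000, -3.000, -26.000°), engaged; cmd=(16.000, -2.000, -11.000°) → follower=(-11.000, -20.000, 69.000°)
step 1: Δleader=(-19.000, 21.000, 20.000°), engaged; cmd=(-17.000, 10.000, 12.000°) → follower=(-28.000, -10.000, 81.000°)
step 2: Δleader=(-15.000, -14.000, 27.000°), disengaged; cmd=(0,0,0) → follower holds at (-28.000, -10.000, 81.000°)
step 3: Δleader=(-25.000, -14.000, -4.000°), disengaged; cmd=(0,0,0) → follower holds at (-28.000, -10.000, 81.000°)

-11.000 -20.000 69.000
-28.000 -10.000 81.000
-28.000 -10.000 81.000
-28.000 -10.000 81.000


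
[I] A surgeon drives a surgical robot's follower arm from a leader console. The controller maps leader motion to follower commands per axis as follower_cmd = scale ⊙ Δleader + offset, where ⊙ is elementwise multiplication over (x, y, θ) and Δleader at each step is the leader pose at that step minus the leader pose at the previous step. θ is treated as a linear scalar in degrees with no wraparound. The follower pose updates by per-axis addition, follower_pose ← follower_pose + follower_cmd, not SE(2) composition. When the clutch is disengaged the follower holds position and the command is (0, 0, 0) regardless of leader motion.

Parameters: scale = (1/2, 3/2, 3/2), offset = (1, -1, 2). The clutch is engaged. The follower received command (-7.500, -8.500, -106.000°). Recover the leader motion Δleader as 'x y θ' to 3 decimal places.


axis x: (-7.500 − 1) / (1/2) = -17.000
axis y: (-8.500 − -1) / (3/2) = -5.000
axis θ: (-106.000 − 2) / (3/2) = -72.000

-17.000 -5.000 -72.000


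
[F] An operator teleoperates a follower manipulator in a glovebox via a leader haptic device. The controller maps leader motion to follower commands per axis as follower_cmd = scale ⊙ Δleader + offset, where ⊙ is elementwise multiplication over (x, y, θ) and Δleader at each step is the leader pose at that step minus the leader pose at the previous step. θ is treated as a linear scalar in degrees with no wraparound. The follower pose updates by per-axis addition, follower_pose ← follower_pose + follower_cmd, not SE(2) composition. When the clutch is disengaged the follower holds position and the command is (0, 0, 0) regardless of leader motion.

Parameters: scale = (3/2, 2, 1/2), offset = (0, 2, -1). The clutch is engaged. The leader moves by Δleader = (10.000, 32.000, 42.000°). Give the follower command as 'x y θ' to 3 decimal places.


15.000 66.000 20.000

axis x: 3/2·10.000 + 0 = 15.000
axis y: 2·32.000 + 2 = 66.000
axis θ: 1/2·42.000 + -1 = 20.000


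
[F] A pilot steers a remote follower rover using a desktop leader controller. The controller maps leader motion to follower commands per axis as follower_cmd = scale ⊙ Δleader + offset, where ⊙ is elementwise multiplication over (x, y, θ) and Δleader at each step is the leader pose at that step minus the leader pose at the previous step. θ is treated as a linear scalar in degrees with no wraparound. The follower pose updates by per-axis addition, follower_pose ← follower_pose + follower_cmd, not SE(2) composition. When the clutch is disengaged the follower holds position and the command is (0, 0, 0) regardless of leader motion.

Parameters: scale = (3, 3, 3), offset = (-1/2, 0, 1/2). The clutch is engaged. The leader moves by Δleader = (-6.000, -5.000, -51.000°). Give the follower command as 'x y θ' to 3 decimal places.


axis x: 3·-6.000 + -1/2 = -18.500
axis y: 3·-5.000 + 0 = -15.000
axis θ: 3·-51.000 + 1/2 = -152.500

-18.500 -15.000 -152.500


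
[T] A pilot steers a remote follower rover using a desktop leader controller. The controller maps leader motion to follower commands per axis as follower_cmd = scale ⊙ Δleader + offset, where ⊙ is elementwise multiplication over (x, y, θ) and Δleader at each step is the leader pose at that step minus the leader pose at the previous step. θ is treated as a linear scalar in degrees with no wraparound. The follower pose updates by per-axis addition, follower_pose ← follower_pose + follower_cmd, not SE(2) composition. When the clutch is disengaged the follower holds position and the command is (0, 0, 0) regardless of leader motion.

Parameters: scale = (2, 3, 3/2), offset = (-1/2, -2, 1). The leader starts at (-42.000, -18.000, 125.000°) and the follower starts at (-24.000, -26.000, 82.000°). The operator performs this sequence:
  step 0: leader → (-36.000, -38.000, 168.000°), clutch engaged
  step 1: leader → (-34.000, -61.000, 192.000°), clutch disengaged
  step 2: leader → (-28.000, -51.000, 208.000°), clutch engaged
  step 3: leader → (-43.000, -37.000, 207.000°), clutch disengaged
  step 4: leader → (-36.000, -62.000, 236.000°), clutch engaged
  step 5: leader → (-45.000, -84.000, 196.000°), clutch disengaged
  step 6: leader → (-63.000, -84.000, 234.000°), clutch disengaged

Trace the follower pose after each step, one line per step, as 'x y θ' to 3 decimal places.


-12.500 -88.000 147.500
-12.500 -88.000 147.500
-1.000 -60.000 172.500
-1.000 -60.000 172.500
12.500 -137.000 217.000
12.500 -137.000 217.000
12.500 -137.000 217.000

step 0: Δleader=(6.000, -20.000, 43.000°), engaged; cmd=(11.500, -62.000, 65.500°) → follower=(-12.500, -88.000, 147.500°)
step 1: Δleader=(2.000, -23.000, 24.000°), disengaged; cmd=(0,0,0) → follower holds at (-12.500, -88.000, 147.500°)
step 2: Δleader=(6.000, 10.000, 16.000°), engaged; cmd=(11.500, 28.000, 25.000°) → follower=(-1.000, -60.000, 172.500°)
step 3: Δleader=(-15.000, 14.000, -1.000°), disengaged; cmd=(0,0,0) → follower holds at (-1.000, -60.000, 172.500°)
step 4: Δleader=(7.000, -25.000, 29.000°), engaged; cmd=(13.500, -77.000, 44.500°) → follower=(12.500, -137.000, 217.000°)
step 5: Δleader=(-9.000, -22.000, -40.000°), disengaged; cmd=(0,0,0) → follower holds at (12.500, -137.000, 217.000°)
step 6: Δleader=(-18.000, 0.000, 38.000°), disengaged; cmd=(0,0,0) → follower holds at (12.500, -137.000, 217.000°)


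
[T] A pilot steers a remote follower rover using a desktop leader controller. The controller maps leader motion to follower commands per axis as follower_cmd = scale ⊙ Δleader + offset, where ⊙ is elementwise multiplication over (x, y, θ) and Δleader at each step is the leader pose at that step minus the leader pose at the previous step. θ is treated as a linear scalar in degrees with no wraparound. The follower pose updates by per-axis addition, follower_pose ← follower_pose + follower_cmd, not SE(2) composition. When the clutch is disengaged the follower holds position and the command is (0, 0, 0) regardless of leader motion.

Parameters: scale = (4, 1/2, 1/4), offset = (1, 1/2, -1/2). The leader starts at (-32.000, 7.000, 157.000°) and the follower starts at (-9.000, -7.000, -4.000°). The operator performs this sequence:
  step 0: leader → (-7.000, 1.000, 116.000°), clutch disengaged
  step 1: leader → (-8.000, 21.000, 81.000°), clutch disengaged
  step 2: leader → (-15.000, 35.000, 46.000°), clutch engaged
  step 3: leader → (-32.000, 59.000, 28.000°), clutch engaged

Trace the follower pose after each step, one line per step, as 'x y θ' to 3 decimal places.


step 0: Δleader=(25.000, -6.000, -41.000°), disengaged; cmd=(0,0,0) → follower holds at (-9.000, -7.000, -4.000°)
step 1: Δleader=(-1.000, 20.000, -35.000°), disengaged; cmd=(0,0,0) → follower holds at (-9.000, -7.000, -4.000°)
step 2: Δleader=(-7.000, 14.000, -35.000°), engaged; cmd=(-27.000, 7.500, -9.250°) → follower=(-36.000, 0.500, -13.250°)
step 3: Δleader=(-17.000, 24.000, -18.000°), engaged; cmd=(-67.000, 12.500, -5.000°) → follower=(-103.000, 13.000, -18.250°)

-9.000 -7.000 -4.000
-9.000 -7.000 -4.000
-36.000 0.500 -13.250
-103.000 13.000 -18.250


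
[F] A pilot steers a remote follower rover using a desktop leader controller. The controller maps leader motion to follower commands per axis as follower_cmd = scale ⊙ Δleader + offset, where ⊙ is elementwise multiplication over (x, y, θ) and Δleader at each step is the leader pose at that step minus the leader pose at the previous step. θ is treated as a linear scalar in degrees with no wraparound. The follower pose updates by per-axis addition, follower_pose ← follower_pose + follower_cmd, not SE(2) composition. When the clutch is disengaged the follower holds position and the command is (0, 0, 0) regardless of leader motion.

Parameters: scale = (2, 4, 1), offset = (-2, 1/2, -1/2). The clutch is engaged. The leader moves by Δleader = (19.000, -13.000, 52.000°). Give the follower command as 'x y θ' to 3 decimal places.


36.000 -51.500 51.500

axis x: 2·19.000 + -2 = 36.000
axis y: 4·-13.000 + 1/2 = -51.500
axis θ: 1·52.000 + -1/2 = 51.500


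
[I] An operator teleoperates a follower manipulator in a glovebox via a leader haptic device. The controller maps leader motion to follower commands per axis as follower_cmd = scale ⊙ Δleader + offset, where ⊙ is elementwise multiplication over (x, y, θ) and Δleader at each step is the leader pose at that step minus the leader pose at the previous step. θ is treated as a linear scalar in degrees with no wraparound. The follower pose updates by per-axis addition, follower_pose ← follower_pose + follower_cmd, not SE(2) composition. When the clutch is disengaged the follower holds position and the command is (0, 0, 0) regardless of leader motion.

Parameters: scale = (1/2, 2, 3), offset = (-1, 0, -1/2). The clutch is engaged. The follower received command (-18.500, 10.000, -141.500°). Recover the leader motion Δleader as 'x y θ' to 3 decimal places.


axis x: (-18.500 − -1) / (1/2) = -35.000
axis y: (10.000 − 0) / (2) = 5.000
axis θ: (-141.500 − -1/2) / (3) = -47.000

-35.000 5.000 -47.000


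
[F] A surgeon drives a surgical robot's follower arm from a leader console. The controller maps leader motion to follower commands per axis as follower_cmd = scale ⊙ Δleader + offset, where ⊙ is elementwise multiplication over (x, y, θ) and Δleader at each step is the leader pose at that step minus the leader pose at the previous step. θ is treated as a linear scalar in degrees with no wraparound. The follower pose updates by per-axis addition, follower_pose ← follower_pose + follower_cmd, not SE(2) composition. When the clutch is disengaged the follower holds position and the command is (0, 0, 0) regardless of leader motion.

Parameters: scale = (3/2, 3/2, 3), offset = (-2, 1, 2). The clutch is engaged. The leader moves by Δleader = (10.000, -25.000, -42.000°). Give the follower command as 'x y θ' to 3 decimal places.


axis x: 3/2·10.000 + -2 = 13.000
axis y: 3/2·-25.000 + 1 = -36.500
axis θ: 3·-42.000 + 2 = -124.000

13.000 -36.500 -124.000


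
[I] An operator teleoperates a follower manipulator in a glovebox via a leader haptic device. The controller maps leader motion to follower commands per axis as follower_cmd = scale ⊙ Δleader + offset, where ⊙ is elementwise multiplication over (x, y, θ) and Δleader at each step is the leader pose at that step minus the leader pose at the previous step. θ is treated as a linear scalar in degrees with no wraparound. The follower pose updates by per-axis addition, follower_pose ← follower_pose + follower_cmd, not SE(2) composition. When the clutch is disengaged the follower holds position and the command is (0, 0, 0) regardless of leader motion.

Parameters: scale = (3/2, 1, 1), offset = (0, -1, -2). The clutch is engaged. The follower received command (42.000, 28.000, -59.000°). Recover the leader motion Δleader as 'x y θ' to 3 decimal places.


28.000 29.000 -57.000

axis x: (42.000 − 0) / (3/2) = 28.000
axis y: (28.000 − -1) / (1) = 29.000
axis θ: (-59.000 − -2) / (1) = -57.000


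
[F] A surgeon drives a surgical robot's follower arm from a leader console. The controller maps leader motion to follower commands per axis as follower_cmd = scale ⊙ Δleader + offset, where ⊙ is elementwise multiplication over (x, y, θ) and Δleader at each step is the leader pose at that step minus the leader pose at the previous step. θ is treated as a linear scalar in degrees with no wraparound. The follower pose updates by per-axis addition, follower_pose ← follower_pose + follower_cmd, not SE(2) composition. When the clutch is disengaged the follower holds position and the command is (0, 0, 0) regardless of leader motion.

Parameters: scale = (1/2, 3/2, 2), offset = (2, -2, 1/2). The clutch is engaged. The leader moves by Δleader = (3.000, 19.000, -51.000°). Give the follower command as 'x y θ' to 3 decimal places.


axis x: 1/2·3.000 + 2 = 3.500
axis y: 3/2·19.000 + -2 = 26.500
axis θ: 2·-51.000 + 1/2 = -101.500

3.500 26.500 -101.500


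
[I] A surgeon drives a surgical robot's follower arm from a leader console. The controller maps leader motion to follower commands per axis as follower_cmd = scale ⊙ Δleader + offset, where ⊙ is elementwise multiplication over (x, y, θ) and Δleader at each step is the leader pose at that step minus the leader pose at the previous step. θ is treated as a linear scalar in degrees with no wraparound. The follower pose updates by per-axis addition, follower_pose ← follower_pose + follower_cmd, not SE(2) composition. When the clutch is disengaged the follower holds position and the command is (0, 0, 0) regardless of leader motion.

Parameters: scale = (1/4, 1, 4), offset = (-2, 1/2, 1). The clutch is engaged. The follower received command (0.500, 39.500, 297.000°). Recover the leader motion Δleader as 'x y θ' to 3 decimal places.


axis x: (0.500 − -2) / (1/4) = 10.000
axis y: (39.500 − 1/2) / (1) = 39.000
axis θ: (297.000 − 1) / (4) = 74.000

10.000 39.000 74.000
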